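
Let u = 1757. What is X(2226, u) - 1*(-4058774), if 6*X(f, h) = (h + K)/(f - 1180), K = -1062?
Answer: 25472866319/6276 ≈ 4.0588e+6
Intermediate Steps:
X(f, h) = (-1062 + h)/(6*(-1180 + f)) (X(f, h) = ((h - 1062)/(f - 1180))/6 = ((-1062 + h)/(-1180 + f))/6 = (-1062 + h)/(6*(-1180 + f)))
X(2226, u) - 1*(-4058774) = (-1062 + 1757)/(6*(-1180 + 2226)) - 1*(-4058774) = (⅙)*695/1046 + 4058774 = (⅙)*(1/1046)*695 + 4058774 = 695/6276 + 4058774 = 25472866319/6276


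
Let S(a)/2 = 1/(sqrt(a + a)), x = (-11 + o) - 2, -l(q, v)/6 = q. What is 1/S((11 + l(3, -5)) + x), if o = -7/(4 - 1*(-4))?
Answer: I*sqrt(167)/4 ≈ 3.2307*I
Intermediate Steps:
l(q, v) = -6*q
o = -7/8 (o = -7/(4 + 4) = -7/8 ≈ -0.87500)
x = -111/8 (x = (-11 - 7/8) - 2 = -95/8 - 2 = -111/8 ≈ -13.875)
S(a) = sqrt(2)/sqrt(a) (S(a) = 2/(sqrt(a + a)) = 2/(sqrt(2*a)) = 2/((sqrt(2)*sqrt(a))) = 2*(sqrt(2)/(2*sqrt(a))) = sqrt(2)/sqrt(a))
1/S((11 + l(3, -5)) + x) = 1/(sqrt(2)/sqrt((11 - 6*3) - 111/8)) = 1/(sqrt(2)/sqrt((11 - 18) - 111/8)) = 1/(sqrt(2)/sqrt(-7 - 111/8)) = 1/(sqrt(2)/sqrt(-167/8)) = 1/(sqrt(2)*(-2*I*sqrt(334)/167)) = 1/(-4*I*sqrt(167)/167) = I*sqrt(167)/4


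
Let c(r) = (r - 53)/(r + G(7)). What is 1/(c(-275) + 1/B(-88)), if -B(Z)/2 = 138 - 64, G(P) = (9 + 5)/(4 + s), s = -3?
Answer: 38628/48283 ≈ 0.80003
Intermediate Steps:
G(P) = 14 (G(P) = (9 + 5)/(4 - 3) = 14/1 = 14*1 = 14)
c(r) = (-53 + r)/(14 + r) (c(r) = (r - 53)/(r + 14) = (-53 + r)/(14 + r))
B(Z) = -148 (B(Z) = -2*(138 - 64) = -2*74 = -148)
1/(c(-275) + 1/B(-88)) = 1/((-53 - 275)/(14 - 275) + 1/(-148)) = 1/(-328/(-261) - 1/148) = 1/(-1/261*(-328) - 1/148) = 1/(328/261 - 1/148) = 1/(48283/38628) = 38628/48283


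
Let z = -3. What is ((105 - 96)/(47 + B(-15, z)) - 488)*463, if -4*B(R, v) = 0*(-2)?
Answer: -10615201/47 ≈ -2.2586e+5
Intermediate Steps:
B(R, v) = 0 (B(R, v) = -0*(-2) = -¼*0 = 0)
((105 - 96)/(47 + B(-15, z)) - 488)*463 = ((105 - 96)/(47 + 0) - 488)*463 = (9/47 - 488)*463 = -22927/47*463 = -10615201/47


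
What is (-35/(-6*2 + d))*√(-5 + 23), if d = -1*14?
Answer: 105*√2/26 ≈ 5.7113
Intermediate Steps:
d = -14
(-35/(-6*2 + d))*√(-5 + 23) = (-35/(-6*2 - 14))*√(-5 + 23) = (-35/(-12 - 14))*√18 = (-35/(-26))*(3*√2) = (-35*(-1/26))*(3*√2) = 35*(3*√2)/26 = 105*√2/26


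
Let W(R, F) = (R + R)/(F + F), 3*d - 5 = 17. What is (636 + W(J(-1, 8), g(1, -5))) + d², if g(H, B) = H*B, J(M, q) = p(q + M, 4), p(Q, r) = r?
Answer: 31004/45 ≈ 688.98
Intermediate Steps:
d = 22/3 (d = 5/3 + (⅓)*17 = 5/3 + 17/3 = 22/3 ≈ 7.3333)
J(M, q) = 4
g(H, B) = B*H
W(R, F) = R/F (W(R, F) = (2*R)/((2*F)) = (2*R)*(1/(2*F)) = R/F)
(636 + W(J(-1, 8), g(1, -5))) + d² = (636 + 4/((-5*1))) + (22/3)² = (636 + 4/(-5)) + 484/9 = (636 + 4*(-⅕)) + 484/9 = (636 - ⅘) + 484/9 = 3176/5 + 484/9 = 31004/45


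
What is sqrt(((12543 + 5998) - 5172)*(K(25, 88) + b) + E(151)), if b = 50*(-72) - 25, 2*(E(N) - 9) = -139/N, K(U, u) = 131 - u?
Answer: I*sqrt(4367554301774)/302 ≈ 6920.1*I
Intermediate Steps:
E(N) = 9 - 139/(2*N) (E(N) = 9 + (-139/N)/2 = 9 - 139/(2*N))
b = -3625 (b = -3600 - 25 = -3625)
sqrt(((12543 + 5998) - 5172)*(K(25, 88) + b) + E(151)) = sqrt(((12543 + 5998) - 5172)*((131 - 1*88) - 3625) + (9 - 139/2/151)) = sqrt((18541 - 5172)*((131 - 88) - 3625) + (9 - 139/2*1/151)) = sqrt(13369*(43 - 3625) + (9 - 139/302)) = sqrt(13369*(-3582) + 2579/302) = sqrt(-47887758 + 2579/302) = sqrt(-14462100337/302) = I*sqrt(4367554301774)/302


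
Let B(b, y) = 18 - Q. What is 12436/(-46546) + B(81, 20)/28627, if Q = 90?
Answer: -179678342/666236171 ≈ -0.26969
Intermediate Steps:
B(b, y) = -72 (B(b, y) = 18 - 1*90 = 18 - 90 = -72)
12436/(-46546) + B(81, 20)/28627 = 12436/(-46546) - 72/28627 = 12436*(-1/46546) - 72*1/28627 = -6218/23273 - 72/28627 = -179678342/666236171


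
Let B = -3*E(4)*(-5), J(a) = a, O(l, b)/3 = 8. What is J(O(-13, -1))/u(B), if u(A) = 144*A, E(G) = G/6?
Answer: 1/60 ≈ 0.016667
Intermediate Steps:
O(l, b) = 24 (O(l, b) = 3*8 = 24)
E(G) = G/6 (E(G) = G*(⅙) = G/6)
B = 10 (B = -4/2*(-5) = -3*⅔*(-5) = -2*(-5) = 10)
J(O(-13, -1))/u(B) = 24/((144*10)) = 24/1440 = 24*(1/1440) = 1/60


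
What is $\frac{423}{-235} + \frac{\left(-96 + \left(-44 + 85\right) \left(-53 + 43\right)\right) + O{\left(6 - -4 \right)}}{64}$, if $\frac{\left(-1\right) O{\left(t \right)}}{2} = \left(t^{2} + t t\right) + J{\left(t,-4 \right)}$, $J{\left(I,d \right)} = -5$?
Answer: $- \frac{79}{5} \approx -15.8$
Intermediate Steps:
$O{\left(t \right)} = 10 - 4 t^{2}$ ($O{\left(t \right)} = - 2 \left(\left(t^{2} + t t\right) - 5\right) = - 2 \left(\left(t^{2} + t^{2}\right) - 5\right) = - 2 \left(2 t^{2} - 5\right) = - 2 \left(-5 + 2 t^{2}\right) = 10 - 4 t^{2}$)
$\frac{423}{-235} + \frac{\left(-96 + \left(-44 + 85\right) \left(-53 + 43\right)\right) + O{\left(6 - -4 \right)}}{64} = \frac{423}{-235} + \frac{\left(-96 + \left(-44 + 85\right) \left(-53 + 43\right)\right) + \left(10 - 4 \left(6 - -4\right)^{2}\right)}{64} = 423 \left(- \frac{1}{235}\right) + \left(\left(-96 + 41 \left(-10\right)\right) + \left(10 - 4 \left(6 + 4\right)^{2}\right)\right) \frac{1}{64} = - \frac{9}{5} + \left(\left(-96 - 410\right) + \left(10 - 4 \cdot 10^{2}\right)\right) \frac{1}{64} = - \frac{9}{5} + \left(-506 + \left(10 - 400\right)\right) \frac{1}{64} = - \frac{9}{5} + \left(-506 - 390\right) \frac{1}{64} = - \frac{9}{5} - 14 = - \frac{79}{5}$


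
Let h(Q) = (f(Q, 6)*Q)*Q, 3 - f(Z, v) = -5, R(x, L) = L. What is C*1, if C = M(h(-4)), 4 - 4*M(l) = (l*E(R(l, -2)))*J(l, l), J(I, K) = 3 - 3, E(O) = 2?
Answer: 1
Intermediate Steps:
J(I, K) = 0
f(Z, v) = 8 (f(Z, v) = 3 - 1*(-5) = 3 + 5 = 8)
h(Q) = 8*Q² (h(Q) = (8*Q)*Q = 8*Q²)
M(l) = 1 (M(l) = 1 - l*2*0/4 = 1 - 2*l*0/4 = 1 - ¼*0 = 1 + 0 = 1)
C = 1
C*1 = 1*1 = 1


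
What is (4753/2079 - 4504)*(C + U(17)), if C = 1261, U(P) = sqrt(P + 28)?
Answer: -1685968349/297 - 1337009*sqrt(5)/99 ≈ -5.7069e+6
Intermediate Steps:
U(P) = sqrt(28 + P)
(4753/2079 - 4504)*(C + U(17)) = (4753/2079 - 4504)*(1261 + sqrt(28 + 17)) = (4753*(1/2079) - 4504)*(1261 + sqrt(45)) = (679/297 - 4504)*(1261 + 3*sqrt(5)) = -1337009*(1261 + 3*sqrt(5))/297 = -1685968349/297 - 1337009*sqrt(5)/99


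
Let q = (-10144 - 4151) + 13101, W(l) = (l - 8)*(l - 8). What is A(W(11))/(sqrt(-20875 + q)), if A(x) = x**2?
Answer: -81*I*sqrt(22069)/22069 ≈ -0.54525*I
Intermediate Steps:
W(l) = (-8 + l)**2 (W(l) = (-8 + l)*(-8 + l) = (-8 + l)**2)
q = -1194 (q = -14295 + 13101 = -1194)
A(W(11))/(sqrt(-20875 + q)) = ((-8 + 11)**2)**2/(sqrt(-20875 - 1194)) = (3**2)**2/(sqrt(-22069)) = 9**2/((I*sqrt(22069))) = 81*(-I*sqrt(22069)/22069) = -81*I*sqrt(22069)/22069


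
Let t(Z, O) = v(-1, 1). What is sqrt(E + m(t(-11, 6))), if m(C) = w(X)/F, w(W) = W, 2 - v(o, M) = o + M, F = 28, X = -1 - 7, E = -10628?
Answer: I*sqrt(520786)/7 ≈ 103.09*I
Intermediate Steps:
X = -8
v(o, M) = 2 - M - o (v(o, M) = 2 - (o + M) = 2 - (M + o) = 2 + (-M - o) = 2 - M - o)
t(Z, O) = 2 (t(Z, O) = 2 - 1*1 - 1*(-1) = 2 - 1 + 1 = 2)
m(C) = -2/7 (m(C) = -8/28 = -8*1/28 = -2/7)
sqrt(E + m(t(-11, 6))) = sqrt(-10628 - 2/7) = sqrt(-74398/7) = I*sqrt(520786)/7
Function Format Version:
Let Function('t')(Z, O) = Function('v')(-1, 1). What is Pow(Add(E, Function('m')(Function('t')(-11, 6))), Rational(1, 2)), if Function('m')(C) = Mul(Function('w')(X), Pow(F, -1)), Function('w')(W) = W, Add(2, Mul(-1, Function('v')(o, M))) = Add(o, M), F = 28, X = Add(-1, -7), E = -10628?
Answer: Mul(Rational(1, 7), I, Pow(520786, Rational(1, 2))) ≈ Mul(103.09, I)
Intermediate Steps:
X = -8
Function('v')(o, M) = Add(2, Mul(-1, M), Mul(-1, o)) (Function('v')(o, M) = Add(2, Mul(-1, Add(o, M))) = Add(2, Mul(-1, Add(M, o))) = Add(2, Add(Mul(-1, M), Mul(-1, o))) = Add(2, Mul(-1, M), Mul(-1, o)))
Function('t')(Z, O) = 2 (Function('t')(Z, O) = Add(2, Mul(-1, 1), Mul(-1, -1)) = Add(2, -1, 1) = 2)
Function('m')(C) = Rational(-2, 7) (Function('m')(C) = Mul(-8, Pow(28, -1)) = Mul(-8, Rational(1, 28)) = Rational(-2, 7))
Pow(Add(E, Function('m')(Function('t')(-11, 6))), Rational(1, 2)) = Pow(Add(-10628, Rational(-2, 7)), Rational(1, 2)) = Pow(Rational(-74398, 7), Rational(1, 2)) = Mul(Rational(1, 7), I, Pow(520786, Rational(1, 2)))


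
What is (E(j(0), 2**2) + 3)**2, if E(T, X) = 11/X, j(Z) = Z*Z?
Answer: 529/16 ≈ 33.063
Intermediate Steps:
j(Z) = Z**2
(E(j(0), 2**2) + 3)**2 = (11/(2**2) + 3)**2 = (11/4 + 3)**2 = (23/4)**2 = 529/16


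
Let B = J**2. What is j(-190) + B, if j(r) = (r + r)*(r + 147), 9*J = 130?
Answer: 1340440/81 ≈ 16549.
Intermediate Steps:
J = 130/9 (J = (1/9)*130 = 130/9 ≈ 14.444)
j(r) = 2*r*(147 + r) (j(r) = (2*r)*(147 + r) = 2*r*(147 + r))
B = 16900/81 (B = (130/9)**2 = 16900/81 ≈ 208.64)
j(-190) + B = 2*(-190)*(147 - 190) + 16900/81 = 2*(-190)*(-43) + 16900/81 = 16340 + 16900/81 = 1340440/81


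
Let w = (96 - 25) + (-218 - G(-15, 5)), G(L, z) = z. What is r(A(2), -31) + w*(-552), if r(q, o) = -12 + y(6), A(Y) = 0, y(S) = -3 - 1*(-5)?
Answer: 83894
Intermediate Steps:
y(S) = 2 (y(S) = -3 + 5 = 2)
w = -152 (w = (96 - 25) + (-218 - 1*5) = 71 + (-218 - 5) = 71 - 223 = -152)
r(q, o) = -10 (r(q, o) = -12 + 2 = -10)
r(A(2), -31) + w*(-552) = -10 - 152*(-552) = -10 + 83904 = 83894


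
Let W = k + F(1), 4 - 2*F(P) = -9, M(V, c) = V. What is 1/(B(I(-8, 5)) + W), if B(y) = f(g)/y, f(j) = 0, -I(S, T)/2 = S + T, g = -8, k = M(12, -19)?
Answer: 2/37 ≈ 0.054054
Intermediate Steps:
F(P) = 13/2 (F(P) = 2 - ½*(-9) = 2 + 9/2 = 13/2)
k = 12
I(S, T) = -2*S - 2*T (I(S, T) = -2*(S + T) = -2*S - 2*T)
B(y) = 0 (B(y) = 0/y = 0)
W = 37/2 (W = 12 + 13/2 = 37/2 ≈ 18.500)
1/(B(I(-8, 5)) + W) = 1/(0 + 37/2) = 1/(37/2) = 2/37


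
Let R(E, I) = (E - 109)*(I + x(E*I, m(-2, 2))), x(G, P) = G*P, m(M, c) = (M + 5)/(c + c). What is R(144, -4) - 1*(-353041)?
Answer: 337781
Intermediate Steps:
m(M, c) = (5 + M)/(2*c) (m(M, c) = (5 + M)/((2*c)) = (5 + M)*(1/(2*c)) = (5 + M)/(2*c))
R(E, I) = (-109 + E)*(I + 3*E*I/4) (R(E, I) = (E - 109)*(I + (E*I)*((½)*(5 - 2)/2)) = (-109 + E)*(I + (E*I)*((½)*(½)*3)) = (-109 + E)*(I + (E*I)*(¾)) = (-109 + E)*(I + 3*E*I/4))
R(144, -4) - 1*(-353041) = (¼)*(-4)*(-436 - 323*144 + 3*144²) - 1*(-353041) = (¼)*(-4)*(-436 - 46512 + 3*20736) + 353041 = (¼)*(-4)*(-436 - 46512 + 62208) + 353041 = (¼)*(-4)*15260 + 353041 = -15260 + 353041 = 337781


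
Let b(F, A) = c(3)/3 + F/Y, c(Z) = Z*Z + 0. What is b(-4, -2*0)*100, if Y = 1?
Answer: -100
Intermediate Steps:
c(Z) = Z**2 (c(Z) = Z**2 + 0 = Z**2)
b(F, A) = 3 + F (b(F, A) = 3**2/3 + F/1 = 9*(1/3) + F*1 = 3 + F)
b(-4, -2*0)*100 = (3 - 4)*100 = -1*100 = -100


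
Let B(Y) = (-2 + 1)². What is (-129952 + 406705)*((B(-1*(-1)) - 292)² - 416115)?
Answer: -91725353802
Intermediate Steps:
B(Y) = 1 (B(Y) = (-1)² = 1)
(-129952 + 406705)*((B(-1*(-1)) - 292)² - 416115) = (-129952 + 406705)*((1 - 292)² - 416115) = 276753*((-291)² - 416115) = 276753*(84681 - 416115) = 276753*(-331434) = -91725353802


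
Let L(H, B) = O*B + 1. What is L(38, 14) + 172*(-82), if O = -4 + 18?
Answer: -13907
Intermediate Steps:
O = 14
L(H, B) = 1 + 14*B (L(H, B) = 14*B + 1 = 1 + 14*B)
L(38, 14) + 172*(-82) = (1 + 14*14) + 172*(-82) = (1 + 196) - 14104 = 197 - 14104 = -13907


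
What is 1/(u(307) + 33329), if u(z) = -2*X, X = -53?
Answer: 1/33435 ≈ 2.9909e-5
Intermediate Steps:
u(z) = 106 (u(z) = -2*(-53) = 106)
1/(u(307) + 33329) = 1/(106 + 33329) = 1/33435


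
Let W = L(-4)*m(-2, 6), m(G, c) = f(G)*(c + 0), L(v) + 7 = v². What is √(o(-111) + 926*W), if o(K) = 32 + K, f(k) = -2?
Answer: I*√100087 ≈ 316.37*I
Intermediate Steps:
L(v) = -7 + v²
m(G, c) = -2*c (m(G, c) = -2*(c + 0) = -2*c)
W = -108 (W = (-7 + (-4)²)*(-2*6) = (-7 + 16)*(-12) = 9*(-12) = -108)
√(o(-111) + 926*W) = √((32 - 111) + 926*(-108)) = √(-79 - 100008) = √(-100087) = I*√100087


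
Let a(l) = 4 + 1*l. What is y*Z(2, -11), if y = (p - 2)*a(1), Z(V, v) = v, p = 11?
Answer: -495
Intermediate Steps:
a(l) = 4 + l
y = 45 (y = (11 - 2)*(4 + 1) = 9*5 = 45)
y*Z(2, -11) = 45*(-11) = -495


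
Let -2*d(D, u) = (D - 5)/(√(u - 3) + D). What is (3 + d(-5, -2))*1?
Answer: 13/6 - I*√5/6 ≈ 2.1667 - 0.37268*I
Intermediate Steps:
d(D, u) = -(-5 + D)/(2*(D + √(-3 + u))) (d(D, u) = -(D - 5)/(2*(√(u - 3) + D)) = -(-5 + D)/(2*(√(-3 + u) + D)) = -(-5 + D)/(2*(D + √(-3 + u))))
(3 + d(-5, -2))*1 = (3 + (5 - 1*(-5))/(2*(-5 + √(-3 - 2))))*1 = (3 + (5 + 5)/(2*(-5 + √(-5))))*1 = (3 + (½)*10/(-5 + I*√5))*1 = (3 + 5/(-5 + I*√5))*1 = 3 + 5/(-5 + I*√5)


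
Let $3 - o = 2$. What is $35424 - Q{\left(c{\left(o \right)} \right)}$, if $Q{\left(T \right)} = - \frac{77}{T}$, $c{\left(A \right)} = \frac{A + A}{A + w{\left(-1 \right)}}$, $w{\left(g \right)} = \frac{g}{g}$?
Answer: $35501$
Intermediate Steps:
$w{\left(g \right)} = 1$
$o = 1$ ($o = 3 - 2 = 1$)
$c{\left(A \right)} = \frac{2 A}{1 + A}$ ($c{\left(A \right)} = \frac{A + A}{A + 1} = \frac{2 A}{1 + A}$)
$35424 - Q{\left(c{\left(o \right)} \right)} = 35424 - - \frac{77}{2 \cdot 1 \frac{1}{1 + 1}} = 35424 - - \frac{77}{2 \cdot 1 \cdot \frac{1}{2}} = 35424 - - \frac{77}{1} = 35424 - \left(-77\right) 1 = 35424 - -77 = 35424 + 77 = 35501$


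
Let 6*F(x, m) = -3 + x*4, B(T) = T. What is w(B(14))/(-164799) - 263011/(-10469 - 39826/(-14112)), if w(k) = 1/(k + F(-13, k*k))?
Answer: 2956403979509410/117646225556007 ≈ 25.130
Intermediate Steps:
F(x, m) = -½ + 2*x/3 (F(x, m) = (-3 + x*4)/6 = (-3 + 4*x)/6 = -½ + 2*x/3)
w(k) = 1/(-55/6 + k) (w(k) = 1/(k + (-½ + (⅔)*(-13))) = 1/(k + (-½ - 26/3)) = 1/(k - 55/6) = 1/(-55/6 + k))
w(B(14))/(-164799) - 263011/(-10469 - 39826/(-14112)) = (6/(-55 + 6*14))/(-164799) - 263011/(-10469 - 39826/(-14112)) = (6/(-55 + 84))*(-1/164799) - 263011/(-10469 - 39826*(-1)/14112) = (6/29)*(-1/164799) - 263011/(-10469 - 1*(-19913/7056)) = (6*(1/29))*(-1/164799) - 263011/(-10469 + 19913/7056) = (6/29)*(-1/164799) - 263011/(-73849351/7056) = -2/1593057 - 263011*(-7056/73849351) = -2/1593057 + 1855805616/73849351 = 2956403979509410/117646225556007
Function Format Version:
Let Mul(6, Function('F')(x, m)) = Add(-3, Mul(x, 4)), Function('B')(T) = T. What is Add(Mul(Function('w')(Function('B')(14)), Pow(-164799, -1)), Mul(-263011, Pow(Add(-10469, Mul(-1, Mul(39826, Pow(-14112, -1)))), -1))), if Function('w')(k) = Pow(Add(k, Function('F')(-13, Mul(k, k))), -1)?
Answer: Rational(2956403979509410, 117646225556007) ≈ 25.130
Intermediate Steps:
Function('F')(x, m) = Add(Rational(-1, 2), Mul(Rational(2, 3), x)) (Function('F')(x, m) = Mul(Rational(1, 6), Add(-3, Mul(x, 4))) = Mul(Rational(1, 6), Add(-3, Mul(4, x))) = Add(Rational(-1, 2), Mul(Rational(2, 3), x)))
Function('w')(k) = Pow(Add(Rational(-55, 6), k), -1) (Function('w')(k) = Pow(Add(k, Add(Rational(-1, 2), Mul(Rational(2, 3), -13))), -1) = Pow(Add(k, Add(Rational(-1, 2), Rational(-26, 3))), -1) = Pow(Add(k, Rational(-55, 6)), -1) = Pow(Add(Rational(-55, 6), k), -1))
Add(Mul(Function('w')(Function('B')(14)), Pow(-164799, -1)), Mul(-263011, Pow(Add(-10469, Mul(-1, Mul(39826, Pow(-14112, -1)))), -1))) = Add(Mul(Mul(6, Pow(Add(-55, Mul(6, 14)), -1)), Pow(-164799, -1)), Mul(-263011, Pow(Add(-10469, Mul(-1, Mul(39826, Pow(-14112, -1)))), -1))) = Add(Mul(Mul(6, Pow(Add(-55, 84), -1)), Rational(-1, 164799)), Mul(-263011, Pow(Add(-10469, Mul(-1, Mul(39826, Rational(-1, 14112)))), -1))) = Add(Mul(Mul(6, Pow(29, -1)), Rational(-1, 164799)), Mul(-263011, Pow(Add(-10469, Mul(-1, Rational(-19913, 7056))), -1))) = Add(Mul(Mul(6, Rational(1, 29)), Rational(-1, 164799)), Mul(-263011, Pow(Add(-10469, Rational(19913, 7056)), -1))) = Add(Mul(Rational(6, 29), Rational(-1, 164799)), Mul(-263011, Pow(Rational(-73849351, 7056), -1))) = Add(Rational(-2, 1593057), Mul(-263011, Rational(-7056, 73849351))) = Add(Rational(-2, 1593057), Rational(1855805616, 73849351)) = Rational(2956403979509410, 117646225556007)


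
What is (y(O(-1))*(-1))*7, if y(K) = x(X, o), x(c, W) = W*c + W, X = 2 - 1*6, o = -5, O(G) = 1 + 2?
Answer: -105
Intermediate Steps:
O(G) = 3
X = -4 (X = 2 - 6 = -4)
x(c, W) = W + W*c
y(K) = 15 (y(K) = -5*(1 - 4) = -5*(-3) = 15)
(y(O(-1))*(-1))*7 = (15*(-1))*7 = -15*7 = -105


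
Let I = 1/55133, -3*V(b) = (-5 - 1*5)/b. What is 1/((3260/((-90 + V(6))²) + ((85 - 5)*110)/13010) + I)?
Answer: 9296311716965/10076320464101 ≈ 0.92259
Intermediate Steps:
V(b) = 10/(3*b) (V(b) = -(-5 - 1*5)/(3*b) = -(-5 - 5)/(3*b) = -(-10)/(3*b) = 10/(3*b))
I = 1/55133 ≈ 1.8138e-5
1/((3260/((-90 + V(6))²) + ((85 - 5)*110)/13010) + I) = 1/((3260/((-90 + (10/3)/6)²) + ((85 - 5)*110)/13010) + 1/55133) = 1/((3260/((-90 + (10/3)*(⅙))²) + (80*110)*(1/13010)) + 1/55133) = 1/((3260/((-90 + 5/9)²) + 8800*(1/13010)) + 1/55133) = 1/((3260/((-805/9)²) + 880/1301) + 1/55133) = 1/((3260/(648025/81) + 880/1301) + 1/55133) = 1/((3260*(81/648025) + 880/1301) + 1/55133) = 1/((52812/129605 + 880/1301) + 1/55133) = 1/(182760812/168616105 + 1/55133) = 1/(10076320464101/9296311716965) = 9296311716965/10076320464101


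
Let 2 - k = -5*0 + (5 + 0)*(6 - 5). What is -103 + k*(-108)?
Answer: 221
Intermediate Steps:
k = -3 (k = 2 - (-5*0 + (5 + 0)*(6 - 5)) = 2 - (0 + 5*1) = 2 - (0 + 5) = 2 - 1*5 = 2 - 5 = -3)
-103 + k*(-108) = -103 - 3*(-108) = -103 + 324 = 221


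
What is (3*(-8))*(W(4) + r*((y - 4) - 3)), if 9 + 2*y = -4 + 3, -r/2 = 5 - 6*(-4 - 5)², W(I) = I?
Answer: 276960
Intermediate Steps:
r = 962 (r = -2*(5 - 6*(-4 - 5)²) = -2*(5 - 6*(-9)²) = -2*(5 - 6*81) = -2*(5 - 1*486) = -2*(5 - 486) = -2*(-481) = 962)
y = -5 (y = -9/2 + (-4 + 3)/2 = -9/2 + (½)*(-1) = -9/2 - ½ = -5)
(3*(-8))*(W(4) + r*((y - 4) - 3)) = (3*(-8))*(4 + 962*((-5 - 4) - 3)) = -24*(4 + 962*(-9 - 3)) = -24*(4 + 962*(-12)) = -24*(4 - 11544) = -24*(-11540) = 276960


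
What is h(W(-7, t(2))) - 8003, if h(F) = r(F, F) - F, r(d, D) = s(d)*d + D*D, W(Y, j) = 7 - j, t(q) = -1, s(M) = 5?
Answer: -7907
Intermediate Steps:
r(d, D) = D² + 5*d (r(d, D) = 5*d + D*D = 5*d + D² = D² + 5*d)
h(F) = F² + 4*F (h(F) = (F² + 5*F) - F = F² + 4*F)
h(W(-7, t(2))) - 8003 = (7 - 1*(-1))*(4 + (7 - 1*(-1))) - 8003 = (7 + 1)*(4 + (7 + 1)) - 8003 = 8*(4 + 8) - 8003 = 8*12 - 8003 = 96 - 8003 = -7907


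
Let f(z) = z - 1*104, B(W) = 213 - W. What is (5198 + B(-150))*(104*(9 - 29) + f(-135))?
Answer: -12895959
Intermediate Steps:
f(z) = -104 + z (f(z) = z - 104 = -104 + z)
(5198 + B(-150))*(104*(9 - 29) + f(-135)) = (5198 + (213 - 1*(-150)))*(104*(9 - 29) + (-104 - 135)) = (5198 + (213 + 150))*(104*(-20) - 239) = (5198 + 363)*(-2080 - 239) = 5561*(-2319) = -12895959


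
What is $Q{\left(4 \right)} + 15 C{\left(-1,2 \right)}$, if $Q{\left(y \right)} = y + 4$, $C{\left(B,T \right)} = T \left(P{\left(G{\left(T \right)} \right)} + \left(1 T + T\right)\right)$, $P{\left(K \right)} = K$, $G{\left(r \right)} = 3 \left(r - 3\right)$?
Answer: $38$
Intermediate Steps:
$G{\left(r \right)} = -9 + 3 r$ ($G{\left(r \right)} = 3 \left(-3 + r\right) = -9 + 3 r$)
$C{\left(B,T \right)} = T \left(-9 + 5 T\right)$ ($C{\left(B,T \right)} = T \left(\left(-9 + 3 T\right) + \left(1 T + T\right)\right) = T \left(\left(-9 + 3 T\right) + \left(T + T\right)\right) = T \left(\left(-9 + 3 T\right) + 2 T\right) = T \left(-9 + 5 T\right)$)
$Q{\left(y \right)} = 4 + y$
$Q{\left(4 \right)} + 15 C{\left(-1,2 \right)} = \left(4 + 4\right) + 15 \cdot 2 \left(-9 + 5 \cdot 2\right) = 8 + 15 \cdot 2 \left(-9 + 10\right) = 8 + 15 \cdot 2 \cdot 1 = 8 + 15 \cdot 2 = 8 + 30 = 38$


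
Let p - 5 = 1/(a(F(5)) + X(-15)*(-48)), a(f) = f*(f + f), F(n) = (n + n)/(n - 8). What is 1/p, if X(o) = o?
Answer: 6680/33409 ≈ 0.19995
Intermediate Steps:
F(n) = 2*n/(-8 + n) (F(n) = (2*n)/(-8 + n) = 2*n/(-8 + n))
a(f) = 2*f² (a(f) = f*(2*f) = 2*f²)
p = 33409/6680 (p = 5 + 1/(2*(2*5/(-8 + 5))² - 15*(-48)) = 5 + 1/(2*(2*5/(-3))² + 720) = 5 + 1/(2*(2*5*(-⅓))² + 720) = 5 + 1/(2*(-10/3)² + 720) = 5 + 1/(2*(100/9) + 720) = 5 + 1/(200/9 + 720) = 5 + 1/(6680/9) = 5 + 9/6680 = 33409/6680 ≈ 5.0014)
1/p = 1/(33409/6680) = 6680/33409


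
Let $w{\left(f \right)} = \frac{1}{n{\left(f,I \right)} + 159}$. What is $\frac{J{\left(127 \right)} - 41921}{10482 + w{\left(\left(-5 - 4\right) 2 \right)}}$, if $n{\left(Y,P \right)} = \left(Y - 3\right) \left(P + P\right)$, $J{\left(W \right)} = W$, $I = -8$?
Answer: $- \frac{20688030}{5188591} \approx -3.9872$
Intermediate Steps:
$n{\left(Y,P \right)} = 2 P \left(-3 + Y\right)$ ($n{\left(Y,P \right)} = \left(-3 + Y\right) 2 P = 2 P \left(-3 + Y\right)$)
$w{\left(f \right)} = \frac{1}{207 - 16 f}$ ($w{\left(f \right)} = \frac{1}{2 \left(-8\right) \left(-3 + f\right) + 159} = \frac{1}{\left(48 - 16 f\right) + 159} = \frac{1}{207 - 16 f}$)
$\frac{J{\left(127 \right)} - 41921}{10482 + w{\left(\left(-5 - 4\right) 2 \right)}} = \frac{127 - 41921}{10482 - \frac{1}{-207 + 16 \left(-5 - 4\right) 2}} = - \frac{41794}{10482 - \frac{1}{-207 + 16 \left(\left(-9\right) 2\right)}} = - \frac{41794}{10482 - \frac{1}{-207 + 16 \left(-18\right)}} = - \frac{41794}{10482 - \frac{1}{-207 - 288}} = - \frac{41794}{10482 - \frac{1}{-495}} = - \frac{41794}{10482 - - \frac{1}{495}} = - \frac{41794}{10482 + \frac{1}{495}} = - \frac{41794}{\frac{5188591}{495}} = \left(-41794\right) \frac{495}{5188591} = - \frac{20688030}{5188591}$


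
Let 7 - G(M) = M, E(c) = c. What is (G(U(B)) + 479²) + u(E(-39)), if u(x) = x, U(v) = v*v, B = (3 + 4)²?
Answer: 227008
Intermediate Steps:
B = 49 (B = 7² = 49)
U(v) = v²
G(M) = 7 - M
(G(U(B)) + 479²) + u(E(-39)) = ((7 - 1*49²) + 479²) - 39 = ((7 - 1*2401) + 229441) - 39 = ((7 - 2401) + 229441) - 39 = (-2394 + 229441) - 39 = 227047 - 39 = 227008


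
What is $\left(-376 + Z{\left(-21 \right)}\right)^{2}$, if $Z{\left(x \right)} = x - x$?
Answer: $141376$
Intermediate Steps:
$Z{\left(x \right)} = 0$
$\left(-376 + Z{\left(-21 \right)}\right)^{2} = \left(-376 + 0\right)^{2} = \left(-376\right)^{2} = 141376$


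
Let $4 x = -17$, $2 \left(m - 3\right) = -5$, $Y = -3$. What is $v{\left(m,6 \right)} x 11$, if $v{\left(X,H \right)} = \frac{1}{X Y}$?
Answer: $\frac{187}{6} \approx 31.167$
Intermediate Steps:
$m = \frac{1}{2}$ ($m = 3 + \frac{1}{2} \left(-5\right) = 3 - \frac{5}{2} = \frac{1}{2} \approx 0.5$)
$x = - \frac{17}{4}$ ($x = \frac{1}{4} \left(-17\right) = - \frac{17}{4} \approx -4.25$)
$v{\left(X,H \right)} = - \frac{1}{3 X}$ ($v{\left(X,H \right)} = \frac{1}{X \left(-3\right)} = \frac{1}{X} \left(- \frac{1}{3}\right) = - \frac{1}{3 X}$)
$v{\left(m,6 \right)} x 11 = - \frac{\frac{1}{\frac{1}{2}}}{3} \left(- \frac{17}{4}\right) 11 = \left(- \frac{1}{3}\right) 2 \left(- \frac{17}{4}\right) 11 = \left(- \frac{2}{3}\right) \left(- \frac{17}{4}\right) 11 = \frac{17}{6} \cdot 11 = \frac{187}{6}$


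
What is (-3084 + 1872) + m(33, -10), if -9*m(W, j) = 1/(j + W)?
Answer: -250885/207 ≈ -1212.0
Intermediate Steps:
m(W, j) = -1/(9*(W + j)) (m(W, j) = -1/(9*(j + W)) = -1/(9*(W + j)))
(-3084 + 1872) + m(33, -10) = (-3084 + 1872) - 1/(9*33 + 9*(-10)) = -1212 - 1/(297 - 90) = -1212 - 1/207 = -250885/207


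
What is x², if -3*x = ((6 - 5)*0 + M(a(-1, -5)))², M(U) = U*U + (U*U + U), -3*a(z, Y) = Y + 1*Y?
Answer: 2798410000/59049 ≈ 47391.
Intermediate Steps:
a(z, Y) = -2*Y/3 (a(z, Y) = -(Y + 1*Y)/3 = -(Y + Y)/3 = -2*Y/3)
M(U) = U + 2*U² (M(U) = U² + (U² + U) = U² + (U + U²) = U + 2*U²)
x = -52900/243 (x = -((6 - 5)*0 + (-⅔*(-5))*(1 + 2*(-⅔*(-5))))²/3 = -(1*0 + 10*(1 + 2*(10/3))/3)²/3 = -(0 + 10*(1 + 20/3)/3)²/3 = -(0 + (10/3)*(23/3))²/3 = -(0 + 230/9)²/3 = -(230/9)²/3 = -⅓*52900/81 = -52900/243 ≈ -217.70)
x² = (-52900/243)² = 2798410000/59049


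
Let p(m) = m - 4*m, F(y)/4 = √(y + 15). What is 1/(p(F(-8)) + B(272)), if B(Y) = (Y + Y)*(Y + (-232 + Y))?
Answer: 3536/600158187 + √7/2400632748 ≈ 5.8929e-6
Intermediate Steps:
F(y) = 4*√(15 + y) (F(y) = 4*√(y + 15) = 4*√(15 + y))
p(m) = -3*m
B(Y) = 2*Y*(-232 + 2*Y) (B(Y) = (2*Y)*(-232 + 2*Y) = 2*Y*(-232 + 2*Y))
1/(p(F(-8)) + B(272)) = 1/(-12*√(15 - 8) + 4*272*(-116 + 272)) = 1/(-12*√7 + 4*272*156) = 1/(-12*√7 + 169728) = 1/(169728 - 12*√7)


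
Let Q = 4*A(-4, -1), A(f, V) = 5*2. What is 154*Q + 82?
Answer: 6242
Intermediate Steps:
A(f, V) = 10
Q = 40 (Q = 4*10 = 40)
154*Q + 82 = 154*40 + 82 = 6160 + 82 = 6242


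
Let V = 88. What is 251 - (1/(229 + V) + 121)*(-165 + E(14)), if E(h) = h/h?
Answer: 6370279/317 ≈ 20096.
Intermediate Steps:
E(h) = 1
251 - (1/(229 + V) + 121)*(-165 + E(14)) = 251 - (1/(229 + 88) + 121)*(-165 + 1) = 251 - (1/317 + 121)*(-164) = 251 - 38358*(-164)/317 = 251 - 1*(-6290712/317) = 251 + 6290712/317 = 6370279/317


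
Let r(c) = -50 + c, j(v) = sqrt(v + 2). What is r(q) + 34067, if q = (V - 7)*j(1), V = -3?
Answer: 34017 - 10*sqrt(3) ≈ 34000.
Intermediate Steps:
j(v) = sqrt(2 + v)
q = -10*sqrt(3) (q = (-3 - 7)*sqrt(2 + 1) = -10*sqrt(3) ≈ -17.320)
r(q) + 34067 = (-50 - 10*sqrt(3)) + 34067 = 34017 - 10*sqrt(3)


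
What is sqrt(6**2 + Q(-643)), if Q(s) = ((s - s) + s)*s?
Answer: sqrt(413485) ≈ 643.03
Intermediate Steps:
Q(s) = s**2 (Q(s) = (0 + s)*s = s*s = s**2)
sqrt(6**2 + Q(-643)) = sqrt(6**2 + (-643)**2) = sqrt(36 + 413449) = sqrt(413485)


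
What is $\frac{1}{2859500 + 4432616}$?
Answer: $\frac{1}{7292116} \approx 1.3713 \cdot 10^{-7}$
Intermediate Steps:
$\frac{1}{2859500 + 4432616} = \frac{1}{7292116}$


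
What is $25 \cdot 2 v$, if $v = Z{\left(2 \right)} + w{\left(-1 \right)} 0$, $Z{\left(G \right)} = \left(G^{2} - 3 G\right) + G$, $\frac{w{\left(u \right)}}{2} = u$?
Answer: $0$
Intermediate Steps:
$w{\left(u \right)} = 2 u$
$Z{\left(G \right)} = G^{2} - 2 G$
$v = 0$ ($v = 2 \left(-2 + 2\right) + 2 \left(-1\right) 0 = 2 \cdot 0 - 0 = 0 + 0 = 0$)
$25 \cdot 2 v = 25 \cdot 2 \cdot 0 = 50 \cdot 0 = 0$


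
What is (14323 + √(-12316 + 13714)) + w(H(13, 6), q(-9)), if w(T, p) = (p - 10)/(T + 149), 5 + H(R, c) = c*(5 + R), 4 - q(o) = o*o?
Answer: 1203103/84 + √1398 ≈ 14360.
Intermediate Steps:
q(o) = 4 - o² (q(o) = 4 - o*o = 4 - o²)
H(R, c) = -5 + c*(5 + R)
w(T, p) = (-10 + p)/(149 + T)
(14323 + √(-12316 + 13714)) + w(H(13, 6), q(-9)) = (14323 + √(-12316 + 13714)) + (-10 + (4 - 1*(-9)²))/(149 + (-5 + 5*6 + 13*6)) = (14323 + √1398) + (-10 + (4 - 1*81))/(149 + (-5 + 30 + 78)) = (14323 + √1398) + (-10 + (4 - 81))/(149 + 103) = (14323 + √1398) + (-10 - 77)/252 = (14323 + √1398) + (1/252)*(-87) = (14323 + √1398) - 29/84 = 1203103/84 + √1398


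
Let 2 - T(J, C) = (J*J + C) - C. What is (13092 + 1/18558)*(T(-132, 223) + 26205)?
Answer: 2133929422871/18558 ≈ 1.1499e+8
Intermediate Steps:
T(J, C) = 2 - J² (T(J, C) = 2 - ((J*J + C) - C) = 2 - ((J² + C) - C) = 2 - ((C + J²) - C) = 2 - J²)
(13092 + 1/18558)*(T(-132, 223) + 26205) = (13092 + 1/18558)*((2 - 1*(-132)²) + 26205) = (13092 + 1/18558)*((2 - 1*17424) + 26205) = 242961337*((2 - 17424) + 26205)/18558 = 242961337*(-17422 + 26205)/18558 = (242961337/18558)*8783 = 2133929422871/18558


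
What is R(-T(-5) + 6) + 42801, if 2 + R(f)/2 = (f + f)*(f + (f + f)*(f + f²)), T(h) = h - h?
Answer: 55037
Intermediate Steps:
T(h) = 0
R(f) = -4 + 4*f*(f + 2*f*(f + f²)) (R(f) = -4 + 2*((f + f)*(f + (f + f)*(f + f²))) = -4 + 2*((2*f)*(f + (2*f)*(f + f²))) = -4 + 2*((2*f)*(f + 2*f*(f + f²))) = -4 + 2*(2*f*(f + 2*f*(f + f²))) = -4 + 4*f*(f + 2*f*(f + f²)))
R(-T(-5) + 6) + 42801 = (-4 + 4*(-1*0 + 6)² + 8*(-1*0 + 6)³ + 8*(-1*0 + 6)⁴) + 42801 = (-4 + 4*(0 + 6)² + 8*(0 + 6)³ + 8*(0 + 6)⁴) + 42801 = (-4 + 4*6² + 8*6³ + 8*6⁴) + 42801 = (-4 + 4*36 + 8*216 + 8*1296) + 42801 = (-4 + 144 + 1728 + 10368) + 42801 = 12236 + 42801 = 55037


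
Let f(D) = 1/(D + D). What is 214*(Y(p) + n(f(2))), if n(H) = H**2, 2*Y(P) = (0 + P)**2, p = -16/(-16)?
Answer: 963/8 ≈ 120.38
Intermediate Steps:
p = 1 (p = -16*(-1/16) = 1)
Y(P) = P**2/2 (Y(P) = (0 + P)**2/2 = P**2/2)
f(D) = 1/(2*D)
214*(Y(p) + n(f(2))) = 214*((1/2)*1**2 + ((1/2)/2)**2) = 214*((1/2)*1 + ((1/2)*(1/2))**2) = 214*(1/2 + (1/4)**2) = 214*(1/2 + 1/16) = 214*(9/16) = 963/8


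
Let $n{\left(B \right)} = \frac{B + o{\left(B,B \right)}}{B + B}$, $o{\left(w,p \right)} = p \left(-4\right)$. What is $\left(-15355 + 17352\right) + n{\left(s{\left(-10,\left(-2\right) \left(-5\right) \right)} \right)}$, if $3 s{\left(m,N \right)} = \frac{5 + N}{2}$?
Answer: $\frac{3991}{2} \approx 1995.5$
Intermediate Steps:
$s{\left(m,N \right)} = \frac{5}{6} + \frac{N}{6}$ ($s{\left(m,N \right)} = \frac{\left(5 + N\right) \frac{1}{2}}{3} = \frac{\frac{5}{2} + \frac{N}{2}}{3} = \frac{5}{6} + \frac{N}{6}$)
$o{\left(w,p \right)} = - 4 p$
$n{\left(B \right)} = - \frac{3}{2}$ ($n{\left(B \right)} = \frac{B - 4 B}{B + B} = \frac{\left(-3\right) B}{2 B} = - 3 B \frac{1}{2 B} = - \frac{3}{2}$)
$\left(-15355 + 17352\right) + n{\left(s{\left(-10,\left(-2\right) \left(-5\right) \right)} \right)} = \left(-15355 + 17352\right) - \frac{3}{2} = 1997 - \frac{3}{2} = \frac{3991}{2}$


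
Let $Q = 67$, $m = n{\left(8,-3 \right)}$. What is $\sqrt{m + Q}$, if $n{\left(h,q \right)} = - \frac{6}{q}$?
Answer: $\sqrt{69} \approx 8.3066$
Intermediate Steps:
$m = 2$ ($m = - \frac{6}{-3} = \left(-6\right) \left(- \frac{1}{3}\right) = 2$)
$\sqrt{m + Q} = \sqrt{2 + 67} = \sqrt{69}$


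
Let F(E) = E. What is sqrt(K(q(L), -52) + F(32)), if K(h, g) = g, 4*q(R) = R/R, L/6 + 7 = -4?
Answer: 2*I*sqrt(5) ≈ 4.4721*I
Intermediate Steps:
L = -66 (L = -42 + 6*(-4) = -42 - 24 = -66)
q(R) = 1/4 (q(R) = (R/R)/4 = (1/4)*1 = 1/4)
sqrt(K(q(L), -52) + F(32)) = sqrt(-52 + 32) = sqrt(-20) = 2*I*sqrt(5)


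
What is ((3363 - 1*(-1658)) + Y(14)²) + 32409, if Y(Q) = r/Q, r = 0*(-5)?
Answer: 37430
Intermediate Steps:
r = 0
Y(Q) = 0 (Y(Q) = 0/Q = 0)
((3363 - 1*(-1658)) + Y(14)²) + 32409 = ((3363 - 1*(-1658)) + 0²) + 32409 = ((3363 + 1658) + 0) + 32409 = (5021 + 0) + 32409 = 5021 + 32409 = 37430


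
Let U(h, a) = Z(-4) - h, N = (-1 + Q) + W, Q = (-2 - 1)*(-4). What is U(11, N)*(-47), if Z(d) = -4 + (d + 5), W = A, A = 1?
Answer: 658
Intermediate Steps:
Q = 12 (Q = -3*(-4) = 12)
W = 1
N = 12 (N = (-1 + 12) + 1 = 11 + 1 = 12)
Z(d) = 1 + d (Z(d) = -4 + (5 + d) = 1 + d)
U(h, a) = -3 - h (U(h, a) = (1 - 4) - h = -3 - h)
U(11, N)*(-47) = (-3 - 1*11)*(-47) = (-3 - 11)*(-47) = -14*(-47) = 658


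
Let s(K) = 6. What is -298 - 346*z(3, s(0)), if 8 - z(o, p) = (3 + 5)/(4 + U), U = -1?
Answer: -6430/3 ≈ -2143.3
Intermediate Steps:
z(o, p) = 16/3 (z(o, p) = 8 - (3 + 5)/(4 - 1) = 8 - 8/3 = 16/3)
-298 - 346*z(3, s(0)) = -298 - 346*16/3 = -298 - 5536/3 = -6430/3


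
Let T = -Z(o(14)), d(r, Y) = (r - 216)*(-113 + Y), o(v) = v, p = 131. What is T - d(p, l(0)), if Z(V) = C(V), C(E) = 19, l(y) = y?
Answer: -9624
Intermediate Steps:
Z(V) = 19
d(r, Y) = (-216 + r)*(-113 + Y)
T = -19 (T = -1*19 = -19)
T - d(p, l(0)) = -19 - (24408 - 216*0 - 113*131 + 0*131) = -19 - (24408 + 0 - 14803 + 0) = -19 - 1*9605 = -19 - 9605 = -9624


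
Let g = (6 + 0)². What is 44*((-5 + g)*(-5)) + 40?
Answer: -6780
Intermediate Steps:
g = 36 (g = 6² = 36)
44*((-5 + g)*(-5)) + 40 = 44*((-5 + 36)*(-5)) + 40 = 44*(31*(-5)) + 40 = 44*(-155) + 40 = -6820 + 40 = -6780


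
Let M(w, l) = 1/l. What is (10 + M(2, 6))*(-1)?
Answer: -61/6 ≈ -10.167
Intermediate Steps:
M(w, l) = 1/l
(10 + M(2, 6))*(-1) = (10 + 1/6)*(-1) = (10 + ⅙)*(-1) = (61/6)*(-1) = -61/6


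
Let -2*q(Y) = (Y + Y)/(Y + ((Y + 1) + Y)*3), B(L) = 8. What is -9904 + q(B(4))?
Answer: -584344/59 ≈ -9904.1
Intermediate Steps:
q(Y) = -Y/(3 + 7*Y) (q(Y) = -(Y + Y)/(2*(Y + ((Y + 1) + Y)*3)) = -2*Y/(2*(Y + ((1 + Y) + Y)*3)) = -2*Y/(2*(Y + (1 + 2*Y)*3)) = -2*Y/(2*(Y + (3 + 6*Y))) = -2*Y/(2*(3 + 7*Y)) = -Y/(3 + 7*Y))
-9904 + q(B(4)) = -9904 - 1*8/(3 + 7*8) = -9904 - 1*8/(3 + 56) = -9904 - 1*8/59 = -9904 - 1*8*1/59 = -9904 - 8/59 = -584344/59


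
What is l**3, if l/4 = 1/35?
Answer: 64/42875 ≈ 0.0014927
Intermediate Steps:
l = 4/35 ≈ 0.11429
l**3 = (4/35)**3 = 64/42875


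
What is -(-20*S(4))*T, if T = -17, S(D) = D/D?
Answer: -340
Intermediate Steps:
S(D) = 1
-(-20*S(4))*T = -(-20*1)*(-17) = -(-20)*(-17) = -1*340 = -340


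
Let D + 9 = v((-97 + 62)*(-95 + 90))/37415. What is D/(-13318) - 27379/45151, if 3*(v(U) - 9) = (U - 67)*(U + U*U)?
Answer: -6838811569402/11249212944235 ≈ -0.60794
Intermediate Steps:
v(U) = 9 + (-67 + U)*(U + U²)/3 (v(U) = 9 + ((U - 67)*(U + U*U))/3 = 9 + ((-67 + U)*(U + U²))/3 = 9 + (-67 + U)*(U + U²)/3)
D = 772074/37415 (D = -9 + (9 - 22*(-97 + 62)²*(-95 + 90)² - 67*(-97 + 62)*(-95 + 90)/3 + ((-97 + 62)*(-95 + 90))³/3)/37415 = -9 + (9 - 22*(-35*(-5))² - (-2345)*(-5)/3 + (-35*(-5))³/3)*(1/37415) = -9 + (9 - 22*175² - 67/3*175 + (⅓)*175³)*(1/37415) = -9 + (9 - 22*30625 - 11725/3 + (⅓)*5359375)*(1/37415) = -9 + (9 - 673750 - 11725/3 + 5359375/3)*(1/37415) = -9 + 1108809*(1/37415) = -9 + 1108809/37415 = 772074/37415 ≈ 20.635)
D/(-13318) - 27379/45151 = (772074/37415)/(-13318) - 27379/45151 = (772074/37415)*(-1/13318) - 27379*1/45151 = -386037/249146485 - 27379/45151 = -6838811569402/11249212944235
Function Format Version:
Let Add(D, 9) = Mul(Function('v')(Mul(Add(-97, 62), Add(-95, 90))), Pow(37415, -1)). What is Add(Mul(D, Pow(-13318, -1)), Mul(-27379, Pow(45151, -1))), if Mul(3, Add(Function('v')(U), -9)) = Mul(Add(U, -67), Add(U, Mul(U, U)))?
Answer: Rational(-6838811569402, 11249212944235) ≈ -0.60794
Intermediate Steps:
Function('v')(U) = Add(9, Mul(Rational(1, 3), Add(-67, U), Add(U, Pow(U, 2)))) (Function('v')(U) = Add(9, Mul(Rational(1, 3), Mul(Add(U, -67), Add(U, Mul(U, U))))) = Add(9, Mul(Rational(1, 3), Mul(Add(-67, U), Add(U, Pow(U, 2))))) = Add(9, Mul(Rational(1, 3), Add(-67, U), Add(U, Pow(U, 2)))))
D = Rational(772074, 37415) (D = Add(-9, Mul(Add(9, Mul(-22, Pow(Mul(Add(-97, 62), Add(-95, 90)), 2)), Mul(Rational(-67, 3), Mul(Add(-97, 62), Add(-95, 90))), Mul(Rational(1, 3), Pow(Mul(Add(-97, 62), Add(-95, 90)), 3))), Pow(37415, -1))) = Add(-9, Mul(Add(9, Mul(-22, Pow(Mul(-35, -5), 2)), Mul(Rational(-67, 3), Mul(-35, -5)), Mul(Rational(1, 3), Pow(Mul(-35, -5), 3))), Rational(1, 37415))) = Add(-9, Mul(Add(9, Mul(-22, Pow(175, 2)), Mul(Rational(-67, 3), 175), Mul(Rational(1, 3), Pow(175, 3))), Rational(1, 37415))) = Add(-9, Mul(Add(9, Mul(-22, 30625), Rational(-11725, 3), Mul(Rational(1, 3), 5359375)), Rational(1, 37415))) = Add(-9, Mul(Add(9, -673750, Rational(-11725, 3), Rational(5359375, 3)), Rational(1, 37415))) = Add(-9, Mul(1108809, Rational(1, 37415))) = Add(-9, Rational(1108809, 37415)) = Rational(772074, 37415) ≈ 20.635)
Add(Mul(D, Pow(-13318, -1)), Mul(-27379, Pow(45151, -1))) = Add(Mul(Rational(772074, 37415), Pow(-13318, -1)), Mul(-27379, Pow(45151, -1))) = Add(Mul(Rational(772074, 37415), Rational(-1, 13318)), Mul(-27379, Rational(1, 45151))) = Add(Rational(-386037, 249146485), Rational(-27379, 45151)) = Rational(-6838811569402, 11249212944235)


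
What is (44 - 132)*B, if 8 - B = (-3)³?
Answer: -3080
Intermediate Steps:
B = 35 (B = 8 - 1*(-3)³ = 8 - 1*(-27) = 8 + 27 = 35)
(44 - 132)*B = (44 - 132)*35 = -88*35 = -3080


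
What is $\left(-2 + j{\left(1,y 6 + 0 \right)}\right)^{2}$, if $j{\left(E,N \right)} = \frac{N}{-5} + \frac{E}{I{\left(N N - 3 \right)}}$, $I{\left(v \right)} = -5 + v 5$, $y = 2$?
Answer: $\frac{9480241}{490000} \approx 19.347$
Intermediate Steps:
$I{\left(v \right)} = -5 + 5 v$
$j{\left(E,N \right)} = - \frac{N}{5} + \frac{E}{-20 + 5 N^{2}}$ ($j{\left(E,N \right)} = \frac{N}{-5} + \frac{E}{-5 + 5 \left(N N - 3\right)} = N \left(- \frac{1}{5}\right) + \frac{E}{-5 + 5 \left(N^{2} - 3\right)} = - \frac{N}{5} + \frac{E}{-5 + 5 \left(-3 + N^{2}\right)} = - \frac{N}{5} + \frac{E}{-5 + \left(-15 + 5 N^{2}\right)} = - \frac{N}{5} + \frac{E}{-20 + 5 N^{2}}$)
$\left(-2 + j{\left(1,y 6 + 0 \right)}\right)^{2} = \left(-2 + \frac{1 - \left(2 \cdot 6 + 0\right) \left(-4 + \left(2 \cdot 6 + 0\right)^{2}\right)}{5 \left(-4 + \left(2 \cdot 6 + 0\right)^{2}\right)}\right)^{2} = \left(-2 + \frac{1 - \left(12 + 0\right) \left(-4 + \left(12 + 0\right)^{2}\right)}{5 \left(-4 + \left(12 + 0\right)^{2}\right)}\right)^{2} = \left(-2 + \frac{1 - 12 \left(-4 + 12^{2}\right)}{5 \left(-4 + 12^{2}\right)}\right)^{2} = \left(-2 + \frac{1 - 12 \left(-4 + 144\right)}{5 \left(-4 + 144\right)}\right)^{2} = \left(-2 + \frac{1 - 12 \cdot 140}{5 \cdot 140}\right)^{2} = \left(-2 + \frac{1}{5} \cdot \frac{1}{140} \left(1 - 1680\right)\right)^{2} = \left(-2 + \frac{1}{5} \cdot \frac{1}{140} \left(-1679\right)\right)^{2} = \left(-2 - \frac{1679}{700}\right)^{2} = \left(- \frac{3079}{700}\right)^{2} = \frac{9480241}{490000}$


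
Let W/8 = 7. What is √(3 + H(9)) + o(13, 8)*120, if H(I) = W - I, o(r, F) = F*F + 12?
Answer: 9120 + 5*√2 ≈ 9127.1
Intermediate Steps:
W = 56 (W = 8*7 = 56)
o(r, F) = 12 + F² (o(r, F) = F² + 12 = 12 + F²)
H(I) = 56 - I
√(3 + H(9)) + o(13, 8)*120 = √(3 + (56 - 1*9)) + (12 + 8²)*120 = √(3 + (56 - 9)) + (12 + 64)*120 = √(3 + 47) + 76*120 = √50 + 9120 = 5*√2 + 9120 = 9120 + 5*√2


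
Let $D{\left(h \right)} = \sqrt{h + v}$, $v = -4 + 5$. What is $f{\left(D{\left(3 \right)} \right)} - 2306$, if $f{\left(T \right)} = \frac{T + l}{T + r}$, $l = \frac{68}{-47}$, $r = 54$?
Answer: $- \frac{3034683}{1316} \approx -2306.0$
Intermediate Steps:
$v = 1$
$l = - \frac{68}{47}$ ($l = 68 \left(- \frac{1}{47}\right) = - \frac{68}{47} \approx -1.4468$)
$D{\left(h \right)} = \sqrt{1 + h}$ ($D{\left(h \right)} = \sqrt{h + 1} = \sqrt{1 + h}$)
$f{\left(T \right)} = \frac{- \frac{68}{47} + T}{54 + T}$ ($f{\left(T \right)} = \frac{T - \frac{68}{47}}{T + 54} = \frac{- \frac{68}{47} + T}{54 + T}$)
$f{\left(D{\left(3 \right)} \right)} - 2306 = \frac{- \frac{68}{47} + \sqrt{1 + 3}}{54 + \sqrt{1 + 3}} - 2306 = \frac{- \frac{68}{47} + \sqrt{4}}{54 + \sqrt{4}} - 2306 = \frac{- \frac{68}{47} + 2}{54 + 2} - 2306 = \frac{1}{56} \cdot \frac{26}{47} - 2306 = \frac{13}{1316} - 2306 = - \frac{3034683}{1316}$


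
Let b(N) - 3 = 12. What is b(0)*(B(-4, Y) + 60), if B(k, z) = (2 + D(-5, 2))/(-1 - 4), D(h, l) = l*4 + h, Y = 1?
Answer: 885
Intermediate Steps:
D(h, l) = h + 4*l (D(h, l) = 4*l + h = h + 4*l)
b(N) = 15 (b(N) = 3 + 12 = 15)
B(k, z) = -1 (B(k, z) = (2 + (-5 + 4*2))/(-1 - 4) = (2 + (-5 + 8))/(-5) = (2 + 3)*(-1/5) = 5*(-1/5) = -1)
b(0)*(B(-4, Y) + 60) = 15*(-1 + 60) = 15*59 = 885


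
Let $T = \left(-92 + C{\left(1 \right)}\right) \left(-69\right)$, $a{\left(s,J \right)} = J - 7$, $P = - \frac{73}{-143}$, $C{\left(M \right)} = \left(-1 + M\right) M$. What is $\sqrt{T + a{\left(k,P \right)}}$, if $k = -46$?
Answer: $\frac{2 \sqrt{32419387}}{143} \approx 79.634$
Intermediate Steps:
$C{\left(M \right)} = M \left(-1 + M\right)$
$P = \frac{73}{143}$ ($P = \left(-73\right) \left(- \frac{1}{143}\right) = \frac{73}{143} \approx 0.51049$)
$a{\left(s,J \right)} = -7 + J$ ($a{\left(s,J \right)} = J - 7 = -7 + J$)
$T = 6348$ ($T = \left(-92 + 1 \left(-1 + 1\right)\right) \left(-69\right) = \left(-92 + 1 \cdot 0\right) \left(-69\right) = \left(-92 + 0\right) \left(-69\right) = \left(-92\right) \left(-69\right) = 6348$)
$\sqrt{T + a{\left(k,P \right)}} = \sqrt{6348 + \left(-7 + \frac{73}{143}\right)} = \sqrt{6348 - \frac{928}{143}} = \sqrt{\frac{906836}{143}} = \frac{2 \sqrt{32419387}}{143}$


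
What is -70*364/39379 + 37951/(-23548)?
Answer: -2094475469/927296692 ≈ -2.2587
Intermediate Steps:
-70*364/39379 + 37951/(-23548) = -25480*1/39379 + 37951*(-1/23548) = -25480/39379 - 37951/23548 = -2094475469/927296692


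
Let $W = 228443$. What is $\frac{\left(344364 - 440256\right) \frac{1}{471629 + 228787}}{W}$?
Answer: $- \frac{7991}{13333761024} \approx -5.9931 \cdot 10^{-7}$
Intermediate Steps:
$\frac{\left(344364 - 440256\right) \frac{1}{471629 + 228787}}{W} = \frac{\left(344364 - 440256\right) \frac{1}{471629 + 228787}}{228443} = - \frac{95892}{700416} \cdot \frac{1}{228443} = \left(-95892\right) \frac{1}{700416} \cdot \frac{1}{228443} = \left(- \frac{7991}{58368}\right) \frac{1}{228443} = - \frac{7991}{13333761024}$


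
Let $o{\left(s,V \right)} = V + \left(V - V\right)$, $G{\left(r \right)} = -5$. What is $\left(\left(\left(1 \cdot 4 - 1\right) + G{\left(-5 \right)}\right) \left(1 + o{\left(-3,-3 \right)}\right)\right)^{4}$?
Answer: $256$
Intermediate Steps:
$o{\left(s,V \right)} = V$ ($o{\left(s,V \right)} = V + 0 = V$)
$\left(\left(\left(1 \cdot 4 - 1\right) + G{\left(-5 \right)}\right) \left(1 + o{\left(-3,-3 \right)}\right)\right)^{4} = \left(\left(\left(1 \cdot 4 - 1\right) - 5\right) \left(1 - 3\right)\right)^{4} = \left(\left(\left(4 - 1\right) - 5\right) \left(-2\right)\right)^{4} = \left(\left(3 - 5\right) \left(-2\right)\right)^{4} = \left(\left(-2\right) \left(-2\right)\right)^{4} = 4^{4} = 256$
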